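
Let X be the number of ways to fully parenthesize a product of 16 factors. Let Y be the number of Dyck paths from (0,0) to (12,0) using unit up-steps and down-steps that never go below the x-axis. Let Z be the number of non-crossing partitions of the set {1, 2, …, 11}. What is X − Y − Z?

Bracketing 16 factors into binary products is counted by C_{16−1} = C_15. So X = C_15 = 9694845.
Paths of 6 up- and 6 down-steps that never dip below the axis are Dyck paths; their count is C_6. So Y = C_6 = 132.
Non-crossing partitions of an n-element set are counted by C_n; here n = 11. So Z = C_11 = 58786.
X − Y − Z = 9694845 − 132 − 58786 = 9635927.

9635927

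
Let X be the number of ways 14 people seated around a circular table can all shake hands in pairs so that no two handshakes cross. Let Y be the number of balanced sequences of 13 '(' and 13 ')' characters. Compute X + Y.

743329

Non-crossing handshake pairings of 2n people are counted by C_n; 14 people gives n = 7. So X = C_7 = 429.
Balanced strings of n pairs of brackets are counted by C_n; here n = 13. So Y = C_13 = 742900.
X + Y = 429 + 742900 = 743329.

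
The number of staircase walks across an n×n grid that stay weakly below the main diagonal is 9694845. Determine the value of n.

Such diagonal-avoiding paths in an n×n grid are counted by C_n; 9694845 = C_15.

15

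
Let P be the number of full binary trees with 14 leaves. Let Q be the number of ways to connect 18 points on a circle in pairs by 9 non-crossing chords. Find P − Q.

Full binary trees with 14 leaves have 14−1 = 13 internal nodes, so there are C_13 of them. So P = C_13 = 742900.
Pairing 18 circle points by 9 non-crossing chords gives C_9 matchings. So Q = C_9 = 4862.
P − Q = 742900 − 4862 = 738038.

738038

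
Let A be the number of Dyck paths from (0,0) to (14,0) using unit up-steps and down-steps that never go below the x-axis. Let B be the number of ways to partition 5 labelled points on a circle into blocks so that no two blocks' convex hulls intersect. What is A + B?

471

Paths of 7 up- and 7 down-steps that never dip below the axis are Dyck paths; their count is C_7. So A = C_7 = 429.
Non-crossing partitions of an n-element set are counted by C_n; here n = 5. So B = C_5 = 42.
A + B = 429 + 42 = 471.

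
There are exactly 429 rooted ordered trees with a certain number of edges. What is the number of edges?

Rooted ordered trees with n edges are counted by C_n. The Catalan number equal to 429 is C_7.

7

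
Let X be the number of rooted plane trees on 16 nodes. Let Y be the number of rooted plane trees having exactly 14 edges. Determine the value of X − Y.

Rooted ordered (plane) trees on m nodes have m−1 edges and are counted by C_{m−1}; m = 16 gives C_15. So X = C_15 = 9694845.
Rooted ordered trees with n edges are counted by C_n; here n = 14. So Y = C_14 = 2674440.
X − Y = 9694845 − 2674440 = 7020405.

7020405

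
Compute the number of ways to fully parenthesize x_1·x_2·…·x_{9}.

1430

Bracketing 9 factors into binary products is counted by C_{9−1} = C_8.
C_8 = C_7 · 2(2·7+1)/(7+2) = 429 · 30/9 = 1430.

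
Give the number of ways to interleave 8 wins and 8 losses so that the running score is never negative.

Ballot sequences with n votes each where one side never trails are Dyck words, counted by C_n; here n = 8.
C_8 = C(16,8)/9 = 12870/9 = 1430.

1430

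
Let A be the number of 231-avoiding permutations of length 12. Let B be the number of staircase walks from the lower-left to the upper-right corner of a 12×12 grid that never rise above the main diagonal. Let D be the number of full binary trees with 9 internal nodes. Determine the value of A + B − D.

411162

Permutations of [n] avoiding any single length-3 pattern are counted by C_n; here n = 12. So A = C_12 = 208012.
Monotone paths in an n×n grid that stay weakly below the diagonal are counted by C_n; here n = 12. So B = C_12 = 208012.
The number of full binary trees on 9 internal nodes is the Catalan number C_9. So D = C_9 = 4862.
A + B − D = 208012 + 208012 − 4862 = 411162.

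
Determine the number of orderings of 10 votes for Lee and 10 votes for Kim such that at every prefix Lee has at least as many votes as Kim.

16796

Ballot sequences with n votes each where one side never trails are Dyck words, counted by C_n; here n = 10.
C_10 = C(20,10)/11 = 184756/11 = 16796.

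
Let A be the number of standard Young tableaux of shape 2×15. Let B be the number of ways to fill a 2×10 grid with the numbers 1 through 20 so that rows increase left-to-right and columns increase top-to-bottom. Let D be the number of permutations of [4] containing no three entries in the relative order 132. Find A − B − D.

9678035

By the hook-length formula (or a Dyck-path bijection), SYT of shape 2×15 number C_15. So A = C_15 = 9694845.
By the hook-length formula (or a Dyck-path bijection), SYT of shape 2×10 number C_10. So B = C_10 = 16796.
For any fixed pattern of length 3, the pattern-avoiding permutations of [4] number C_4. So D = C_4 = 14.
A − B − D = 9694845 − 16796 − 14 = 9678035.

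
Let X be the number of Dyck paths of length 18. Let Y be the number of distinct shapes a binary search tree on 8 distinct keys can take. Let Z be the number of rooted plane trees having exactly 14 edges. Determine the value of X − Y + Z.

2677872

A Dyck path with 9 up-steps and 9 down-steps has semilength 9, so there are C_9 of them. So X = C_9 = 4862.
Rooted binary trees with 8 nodes (each child slot possibly empty) number C_8. So Y = C_8 = 1430.
Rooted ordered trees with n edges are counted by C_n; here n = 14. So Z = C_14 = 2674440.
X − Y + Z = 4862 − 1430 + 2674440 = 2677872.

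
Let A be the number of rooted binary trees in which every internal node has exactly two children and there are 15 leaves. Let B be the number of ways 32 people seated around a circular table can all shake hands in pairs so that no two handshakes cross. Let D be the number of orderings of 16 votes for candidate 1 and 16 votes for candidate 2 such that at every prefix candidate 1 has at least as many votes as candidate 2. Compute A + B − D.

2674440

A full binary tree with L leaves has L−1 internal nodes and is counted by C_{L−1}; L = 15 gives C_14. So A = C_14 = 2674440.
Non-crossing handshake pairings of 2n people are counted by C_n; 32 people gives n = 16. So B = C_16 = 35357670.
Ballot sequences with n votes each where one side never trails are Dyck words, counted by C_n; here n = 16. So D = C_16 = 35357670.
A + B − D = 2674440 + 35357670 − 35357670 = 2674440.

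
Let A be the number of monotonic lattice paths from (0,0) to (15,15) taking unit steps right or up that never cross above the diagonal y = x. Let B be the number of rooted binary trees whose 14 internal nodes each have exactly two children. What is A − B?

7020405

Sub-diagonal monotone paths from (0,0) to (15,15) biject with Dyck paths of semilength 15, giving C_15. So A = C_15 = 9694845.
Full binary trees with n internal nodes are counted by C_n; here n = 14. So B = C_14 = 2674440.
A − B = 9694845 − 2674440 = 7020405.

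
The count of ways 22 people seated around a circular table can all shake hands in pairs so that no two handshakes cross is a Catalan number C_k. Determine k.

Non-crossing handshake pairings of 2n people are counted by C_n; 22 people gives n = 11.

11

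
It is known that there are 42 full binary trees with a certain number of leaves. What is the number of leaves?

6

Full binary trees with L leaves are counted by C_{L−1}. The Catalan number equal to 42 is C_5.
So the index is 5, and the number of leaves is 5 + 1 = 6.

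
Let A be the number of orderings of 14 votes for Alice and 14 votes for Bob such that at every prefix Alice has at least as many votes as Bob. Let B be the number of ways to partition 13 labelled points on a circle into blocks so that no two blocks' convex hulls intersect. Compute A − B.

1931540

Reading a vote for the leader as '(' and for the other as ')' turns such a sequence into a balanced string of 14 pairs, so the count is C_14. So A = C_14 = 2674440.
Non-crossing partitions of an n-element set are counted by C_n; here n = 13. So B = C_13 = 742900.
A − B = 2674440 − 742900 = 1931540.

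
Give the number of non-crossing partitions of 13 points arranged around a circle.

Non-crossing partitions of an n-element set are counted by C_n; here n = 13.
C_13 = 742900.

742900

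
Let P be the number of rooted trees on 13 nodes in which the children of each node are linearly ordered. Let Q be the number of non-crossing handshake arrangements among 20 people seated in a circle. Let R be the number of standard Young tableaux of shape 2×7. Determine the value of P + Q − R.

A rooted plane tree on 13 nodes has 12 edges, and such trees are counted by C_12. So P = C_12 = 208012.
Non-crossing handshake pairings of 2n people are counted by C_n; 20 people gives n = 10. So Q = C_10 = 16796.
Standard Young tableaux of shape 2×n are counted by C_n; here n = 7. So R = C_7 = 429.
P + Q − R = 208012 + 16796 − 429 = 224379.

224379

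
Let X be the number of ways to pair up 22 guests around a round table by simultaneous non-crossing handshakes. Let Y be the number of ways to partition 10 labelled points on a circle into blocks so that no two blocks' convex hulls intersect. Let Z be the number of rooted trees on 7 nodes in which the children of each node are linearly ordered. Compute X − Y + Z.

42122

With 22 = 2·11 people, non-crossing handshake pairings are non-crossing perfect matchings on a circle, counted by C_11. So X = C_11 = 58786.
Non-crossing partitions of an n-element set are counted by C_n; here n = 10. So Y = C_10 = 16796.
Rooted ordered (plane) trees on m nodes have m−1 edges and are counted by C_{m−1}; m = 7 gives C_6. So Z = C_6 = 132.
X − Y + Z = 58786 − 16796 + 132 = 42122.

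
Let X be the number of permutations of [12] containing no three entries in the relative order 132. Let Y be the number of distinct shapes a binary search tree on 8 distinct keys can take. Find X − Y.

206582

For any fixed pattern of length 3, the pattern-avoiding permutations of [12] number C_12. So X = C_12 = 208012.
Binary trees (left/right distinguished) on n nodes are counted by C_n; here n = 8. So Y = C_8 = 1430.
X − Y = 208012 − 1430 = 206582.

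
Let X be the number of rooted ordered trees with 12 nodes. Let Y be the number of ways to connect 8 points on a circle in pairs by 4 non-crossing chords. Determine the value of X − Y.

A rooted plane tree on 12 nodes has 11 edges, and such trees are counted by C_11. So X = C_11 = 58786.
Non-crossing perfect matchings of 2n points on a circle are counted by C_n; with 8 points, n = 4. So Y = C_4 = 14.
X − Y = 58786 − 14 = 58772.

58772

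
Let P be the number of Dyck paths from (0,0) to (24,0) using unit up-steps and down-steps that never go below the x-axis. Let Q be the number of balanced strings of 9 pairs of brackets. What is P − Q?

203150

Paths of 12 up- and 12 down-steps that never dip below the axis are Dyck paths; their count is C_12. So P = C_12 = 208012.
A balanced arrangement of 9 bracket pairs is a Dyck word of semilength 9, so the count is C_9. So Q = C_9 = 4862.
P − Q = 208012 − 4862 = 203150.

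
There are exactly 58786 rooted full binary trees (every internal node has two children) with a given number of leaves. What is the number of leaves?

Full binary trees with L leaves are counted by C_{L−1}. Since C_11 = 58786, the index is 11.
So the index is 11, and the number of leaves is 11 + 1 = 12.

12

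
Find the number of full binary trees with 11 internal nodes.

58786

The number of full binary trees on 11 internal nodes is the Catalan number C_11.
C_11 = C_10 · 2(2·10+1)/(10+2) = 16796 · 42/12 = 58786.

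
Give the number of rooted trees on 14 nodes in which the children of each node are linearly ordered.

742900

A rooted plane tree on 14 nodes has 13 edges, and such trees are counted by C_13.
C_13 = C_12 · 2(2·12+1)/(12+2) = 208012 · 50/14 = 742900.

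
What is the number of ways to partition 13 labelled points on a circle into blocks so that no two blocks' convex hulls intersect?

The non-crossing partitions of [13] form a lattice of size C_13.
C_13 = C(26,13)/14 = 10400600/14 = 742900.

742900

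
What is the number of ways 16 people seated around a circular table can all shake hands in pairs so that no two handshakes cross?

1430

With 16 = 2·8 people, non-crossing handshake pairings are non-crossing perfect matchings on a circle, counted by C_8.
C_8 = C_7 · 2(2·7+1)/(7+2) = 429 · 30/9 = 1430.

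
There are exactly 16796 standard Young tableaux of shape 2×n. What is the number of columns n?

10

Standard Young tableaux of shape 2×n are counted by C_n, and C_10 = 16796.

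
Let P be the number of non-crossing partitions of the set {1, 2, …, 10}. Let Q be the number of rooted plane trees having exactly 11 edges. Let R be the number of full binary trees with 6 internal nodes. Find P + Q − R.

75450

The non-crossing partitions of [10] form a lattice of size C_10. So P = C_10 = 16796.
A rooted plane tree with 11 edges has 12 nodes, and the count is C_11. So Q = C_11 = 58786.
The number of full binary trees on 6 internal nodes is the Catalan number C_6. So R = C_6 = 132.
P + Q − R = 16796 + 58786 − 132 = 75450.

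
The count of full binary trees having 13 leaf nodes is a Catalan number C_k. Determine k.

A full binary tree with L leaves has L−1 internal nodes and is counted by C_{L−1}; L = 13 gives C_12.

12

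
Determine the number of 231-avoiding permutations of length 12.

For any fixed pattern of length 3, the pattern-avoiding permutations of [12] number C_12.
C_12 = C(24,12)/13 = 2704156/13 = 208012.

208012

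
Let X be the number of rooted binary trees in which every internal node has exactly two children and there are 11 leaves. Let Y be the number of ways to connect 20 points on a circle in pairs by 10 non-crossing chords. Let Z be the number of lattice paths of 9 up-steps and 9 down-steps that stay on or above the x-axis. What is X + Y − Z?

A full binary tree with L leaves has L−1 internal nodes and is counted by C_{L−1}; L = 11 gives C_10. So X = C_10 = 16796.
Non-crossing perfect matchings of 2n points on a circle are counted by C_n; with 20 points, n = 10. So Y = C_10 = 16796.
A Dyck path with 9 up-steps and 9 down-steps has semilength 9, so there are C_9 of them. So Z = C_9 = 4862.
X + Y − Z = 16796 + 16796 − 4862 = 28730.

28730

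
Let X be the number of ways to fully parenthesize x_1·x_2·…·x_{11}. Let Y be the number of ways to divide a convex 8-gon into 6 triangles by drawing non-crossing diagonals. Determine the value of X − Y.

16664

Parenthesizations of m factors correspond to full binary trees with m leaves, counted by C_{m−1}; m = 11 gives C_10. So X = C_10 = 16796.
Triangulations of a convex m-gon are counted by C_{m−2}; with m = 8 this is C_6. So Y = C_6 = 132.
X − Y = 16796 − 132 = 16664.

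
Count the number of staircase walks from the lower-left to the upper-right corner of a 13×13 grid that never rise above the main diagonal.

742900

Sub-diagonal monotone paths from (0,0) to (13,13) biject with Dyck paths of semilength 13, giving C_13.
C_13 = C_12 · 2(2·12+1)/(12+2) = 208012 · 50/14 = 742900.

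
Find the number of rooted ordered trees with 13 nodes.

A rooted plane tree on 13 nodes has 12 edges, and such trees are counted by C_12.
C_12 = C(24,12)/13 = 2704156/13 = 208012.

208012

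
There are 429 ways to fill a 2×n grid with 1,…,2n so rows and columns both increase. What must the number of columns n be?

Standard Young tableaux of shape 2×n are counted by C_n; 429 = C_7.

7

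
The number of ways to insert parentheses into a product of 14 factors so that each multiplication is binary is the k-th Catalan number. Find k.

13

Bracketing 14 factors into binary products is counted by C_{14−1} = C_13.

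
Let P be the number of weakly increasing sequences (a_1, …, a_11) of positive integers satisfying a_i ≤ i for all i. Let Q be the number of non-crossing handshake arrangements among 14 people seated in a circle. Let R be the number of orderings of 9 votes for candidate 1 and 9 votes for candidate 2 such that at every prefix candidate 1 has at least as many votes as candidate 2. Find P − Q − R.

53495

Such sub-staircase sequences of length n are counted by C_n; here n = 11. So P = C_11 = 58786.
Non-crossing handshake pairings of 2n people are counted by C_n; 14 people gives n = 7. So Q = C_7 = 429.
Reading a vote for the leader as '(' and for the other as ')' turns such a sequence into a balanced string of 9 pairs, so the count is C_9. So R = C_9 = 4862.
P − Q − R = 58786 − 429 − 4862 = 53495.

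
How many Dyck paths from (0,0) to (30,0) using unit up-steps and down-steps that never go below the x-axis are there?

9694845

A Dyck path with 15 up-steps and 15 down-steps has semilength 15, so there are C_15 of them.
C_15 = C_14 · 2(2·14+1)/(14+2) = 2674440 · 58/16 = 9694845.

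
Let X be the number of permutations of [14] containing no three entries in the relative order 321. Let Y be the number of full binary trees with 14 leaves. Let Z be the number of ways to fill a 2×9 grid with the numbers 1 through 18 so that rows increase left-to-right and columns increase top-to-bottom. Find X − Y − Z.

1926678

Permutations of [n] avoiding any single length-3 pattern are counted by C_n; here n = 14. So X = C_14 = 2674440.
A full binary tree with L leaves has L−1 internal nodes and is counted by C_{L−1}; L = 14 gives C_13. So Y = C_13 = 742900.
By the hook-length formula (or a Dyck-path bijection), SYT of shape 2×9 number C_9. So Z = C_9 = 4862.
X − Y − Z = 2674440 − 742900 − 4862 = 1926678.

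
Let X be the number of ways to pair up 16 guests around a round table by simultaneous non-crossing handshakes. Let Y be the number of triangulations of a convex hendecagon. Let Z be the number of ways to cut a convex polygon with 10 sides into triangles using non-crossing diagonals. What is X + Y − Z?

4862

Non-crossing handshake pairings of 2n people are counted by C_n; 16 people gives n = 8. So X = C_8 = 1430.
Triangulations of a convex m-gon are counted by C_{m−2}; with m = 11 this is C_9. So Y = C_9 = 4862.
The number of triangulations of a 10-gon is the Catalan number C_8 (index = sides − 2). So Z = C_8 = 1430.
X + Y − Z = 1430 + 4862 − 1430 = 4862.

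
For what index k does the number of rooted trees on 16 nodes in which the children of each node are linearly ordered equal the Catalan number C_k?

Rooted ordered (plane) trees on m nodes have m−1 edges and are counted by C_{m−1}; m = 16 gives C_15.

15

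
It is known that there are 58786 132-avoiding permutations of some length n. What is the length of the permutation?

11

Permutations of [n] avoiding a fixed length-3 pattern are counted by C_n; 58786 = C_11.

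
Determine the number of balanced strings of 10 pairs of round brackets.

A balanced arrangement of 10 bracket pairs is a Dyck word of semilength 10, so the count is C_10.
C_10 = C_9 · 2(2·9+1)/(9+2) = 4862 · 38/11 = 16796.

16796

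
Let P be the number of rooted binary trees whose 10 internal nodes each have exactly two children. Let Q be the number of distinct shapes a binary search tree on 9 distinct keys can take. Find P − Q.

11934

The number of full binary trees on 10 internal nodes is the Catalan number C_10. So P = C_10 = 16796.
Rooted binary trees with 9 nodes (each child slot possibly empty) number C_9. So Q = C_9 = 4862.
P − Q = 16796 − 4862 = 11934.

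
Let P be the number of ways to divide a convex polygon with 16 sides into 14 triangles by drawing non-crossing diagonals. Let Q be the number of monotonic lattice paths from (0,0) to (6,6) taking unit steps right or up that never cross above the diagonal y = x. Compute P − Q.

2674308

Triangulations of a convex m-gon are counted by C_{m−2}; with m = 16 this is C_14. So P = C_14 = 2674440.
Monotone paths in an n×n grid that stay weakly below the diagonal are counted by C_n; here n = 6. So Q = C_6 = 132.
P − Q = 2674440 − 132 = 2674308.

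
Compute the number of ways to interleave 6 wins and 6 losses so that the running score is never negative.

Reading a vote for the leader as '(' and for the other as ')' turns such a sequence into a balanced string of 6 pairs, so the count is C_6.
C_6 = 132.

132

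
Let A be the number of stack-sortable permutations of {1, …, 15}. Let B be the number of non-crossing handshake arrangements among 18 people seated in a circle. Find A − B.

By Knuth's characterisation, the stack-sortable permutations of length 15 are the 231-avoiders, numbering C_15. So A = C_15 = 9694845.
Non-crossing handshake pairings of 2n people are counted by C_n; 18 people gives n = 9. So B = C_9 = 4862.
A − B = 9694845 − 4862 = 9689983.

9689983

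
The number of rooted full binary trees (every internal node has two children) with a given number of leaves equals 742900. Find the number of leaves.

Full binary trees with L leaves are counted by C_{L−1}, and C_13 = 742900.
So the index is 13, and the number of leaves is 13 + 1 = 14.

14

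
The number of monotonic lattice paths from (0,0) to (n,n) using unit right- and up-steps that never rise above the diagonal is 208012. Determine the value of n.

Such diagonal-avoiding paths in an n×n grid are counted by C_n; 208012 = C_12.

12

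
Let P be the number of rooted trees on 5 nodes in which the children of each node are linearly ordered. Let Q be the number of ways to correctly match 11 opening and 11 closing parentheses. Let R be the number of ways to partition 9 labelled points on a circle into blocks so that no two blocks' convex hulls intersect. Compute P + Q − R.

53938

Rooted ordered (plane) trees on m nodes have m−1 edges and are counted by C_{m−1}; m = 5 gives C_4. So P = C_4 = 14.
A balanced arrangement of 11 bracket pairs is a Dyck word of semilength 11, so the count is C_11. So Q = C_11 = 58786.
The non-crossing partitions of [9] form a lattice of size C_9. So R = C_9 = 4862.
P + Q − R = 14 + 58786 − 4862 = 53938.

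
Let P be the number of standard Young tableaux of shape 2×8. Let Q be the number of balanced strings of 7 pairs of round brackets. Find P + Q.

Standard Young tableaux of shape 2×n are counted by C_n; here n = 8. So P = C_8 = 1430.
Balanced strings of n pairs of brackets are counted by C_n; here n = 7. So Q = C_7 = 429.
P + Q = 1430 + 429 = 1859.

1859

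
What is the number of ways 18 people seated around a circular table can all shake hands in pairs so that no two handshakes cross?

With 18 = 2·9 people, non-crossing handshake pairings are non-crossing perfect matchings on a circle, counted by C_9.
C_9 = C_8 · 2(2·8+1)/(8+2) = 1430 · 34/10 = 4862.

4862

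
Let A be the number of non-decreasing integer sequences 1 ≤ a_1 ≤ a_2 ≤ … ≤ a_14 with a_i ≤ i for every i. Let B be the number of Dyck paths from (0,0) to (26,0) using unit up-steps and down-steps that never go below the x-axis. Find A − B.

Such sub-staircase sequences of length n are counted by C_n; here n = 14. So A = C_14 = 2674440.
A Dyck path with 13 up-steps and 13 down-steps has semilength 13, so there are C_13 of them. So B = C_13 = 742900.
A − B = 2674440 − 742900 = 1931540.

1931540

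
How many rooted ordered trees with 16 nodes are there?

Rooted ordered (plane) trees on m nodes have m−1 edges and are counted by C_{m−1}; m = 16 gives C_15.
C_15 = C(30,15)/16 = 155117520/16 = 9694845.

9694845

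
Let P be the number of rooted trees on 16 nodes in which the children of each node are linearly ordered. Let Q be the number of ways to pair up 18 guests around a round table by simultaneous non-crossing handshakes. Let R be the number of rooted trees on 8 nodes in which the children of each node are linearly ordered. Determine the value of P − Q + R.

A rooted plane tree on 16 nodes has 15 edges, and such trees are counted by C_15. So P = C_15 = 9694845.
With 18 = 2·9 people, non-crossing handshake pairings are non-crossing perfect matchings on a circle, counted by C_9. So Q = C_9 = 4862.
A rooted plane tree on 8 nodes has 7 edges, and such trees are counted by C_7. So R = C_7 = 429.
P − Q + R = 9694845 − 4862 + 429 = 9690412.

9690412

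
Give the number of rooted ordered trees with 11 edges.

A rooted plane tree with 11 edges has 12 nodes, and the count is C_11.
C_11 = C(22,11)/12 = 705432/12 = 58786.

58786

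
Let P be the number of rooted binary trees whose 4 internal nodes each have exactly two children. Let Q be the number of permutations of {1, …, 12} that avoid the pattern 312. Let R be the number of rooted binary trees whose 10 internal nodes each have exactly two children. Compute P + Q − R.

The number of full binary trees on 4 internal nodes is the Catalan number C_4. So P = C_4 = 14.
Permutations of [n] avoiding any single length-3 pattern are counted by C_n; here n = 12. So Q = C_12 = 208012.
Full binary trees with n internal nodes are counted by C_n; here n = 10. So R = C_10 = 16796.
P + Q − R = 14 + 208012 − 16796 = 191230.

191230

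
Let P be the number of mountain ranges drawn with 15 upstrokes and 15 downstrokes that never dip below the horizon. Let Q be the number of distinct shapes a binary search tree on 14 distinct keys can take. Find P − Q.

A Dyck path with 15 up-steps and 15 down-steps has semilength 15, so there are C_15 of them. So P = C_15 = 9694845.
There are C_n binary search tree shapes on n keys; with n = 14 that is C_14. So Q = C_14 = 2674440.
P − Q = 9694845 − 2674440 = 7020405.

7020405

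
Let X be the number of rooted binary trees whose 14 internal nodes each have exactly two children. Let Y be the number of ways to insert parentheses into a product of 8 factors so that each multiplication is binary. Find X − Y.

Full binary trees with n internal nodes are counted by C_n; here n = 14. So X = C_14 = 2674440.
Ways to associate a product of 8 factors correspond to binary trees on 8 leaves, so the count is C_7. So Y = C_7 = 429.
X − Y = 2674440 − 429 = 2674011.

2674011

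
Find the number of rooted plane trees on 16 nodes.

9694845

Rooted ordered (plane) trees on m nodes have m−1 edges and are counted by C_{m−1}; m = 16 gives C_15.
C_15 = C_14 · 2(2·14+1)/(14+2) = 2674440 · 58/16 = 9694845.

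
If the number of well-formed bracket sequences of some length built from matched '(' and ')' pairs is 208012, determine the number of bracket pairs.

Balanced strings of n bracket-pairs are counted by C_n. The Catalan number equal to 208012 is C_12.

12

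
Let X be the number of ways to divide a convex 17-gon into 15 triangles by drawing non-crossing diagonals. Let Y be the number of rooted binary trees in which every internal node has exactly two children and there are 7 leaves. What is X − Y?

9694713

The number of triangulations of a 17-gon is the Catalan number C_15 (index = sides − 2). So X = C_15 = 9694845.
A full binary tree with L leaves has L−1 internal nodes and is counted by C_{L−1}; L = 7 gives C_6. So Y = C_6 = 132.
X − Y = 9694845 − 132 = 9694713.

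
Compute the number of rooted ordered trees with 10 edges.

16796

A rooted plane tree with 10 edges has 11 nodes, and the count is C_10.
C_10 = C(20,10)/11 = 184756/11 = 16796.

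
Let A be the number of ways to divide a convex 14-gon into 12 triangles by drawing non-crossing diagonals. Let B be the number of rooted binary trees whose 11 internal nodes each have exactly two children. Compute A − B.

The number of triangulations of a 14-gon is the Catalan number C_12 (index = sides − 2). So A = C_12 = 208012.
Full binary trees with n internal nodes are counted by C_n; here n = 11. So B = C_11 = 58786.
A − B = 208012 − 58786 = 149226.

149226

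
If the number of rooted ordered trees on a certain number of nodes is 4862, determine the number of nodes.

10

Rooted ordered trees on m nodes are counted by C_{m−1}; 4862 = C_9.
So the index is 9, and the number of nodes is 9 + 1 = 10.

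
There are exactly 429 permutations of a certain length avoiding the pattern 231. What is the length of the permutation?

7

Permutations of [n] avoiding a fixed length-3 pattern are counted by C_n; 429 = C_7.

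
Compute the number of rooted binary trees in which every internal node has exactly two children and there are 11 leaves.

16796

A full binary tree with L leaves has L−1 internal nodes and is counted by C_{L−1}; L = 11 gives C_10.
C_10 = C(20,10)/11 = 184756/11 = 16796.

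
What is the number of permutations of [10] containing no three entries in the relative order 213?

16796

For any fixed pattern of length 3, the pattern-avoiding permutations of [10] number C_10.
C_10 = C(20,10)/11 = 184756/11 = 16796.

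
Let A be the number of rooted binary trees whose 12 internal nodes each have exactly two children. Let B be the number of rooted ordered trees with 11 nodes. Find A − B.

191216

The number of full binary trees on 12 internal nodes is the Catalan number C_12. So A = C_12 = 208012.
Rooted ordered (plane) trees on m nodes have m−1 edges and are counted by C_{m−1}; m = 11 gives C_10. So B = C_10 = 16796.
A − B = 208012 − 16796 = 191216.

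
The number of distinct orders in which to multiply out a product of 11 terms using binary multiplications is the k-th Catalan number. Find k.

Bracketing 11 factors into binary products is counted by C_{11−1} = C_10.

10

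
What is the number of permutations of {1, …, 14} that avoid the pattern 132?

Permutations of [n] avoiding any single length-3 pattern are counted by C_n; here n = 14.
C_14 = C_13 · 2(2·13+1)/(13+2) = 742900 · 54/15 = 2674440.

2674440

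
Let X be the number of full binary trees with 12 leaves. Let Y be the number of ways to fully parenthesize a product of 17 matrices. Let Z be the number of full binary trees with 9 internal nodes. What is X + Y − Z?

35411594

A full binary tree with L leaves has L−1 internal nodes and is counted by C_{L−1}; L = 12 gives C_11. So X = C_11 = 58786.
Parenthesizations of m factors correspond to full binary trees with m leaves, counted by C_{m−1}; m = 17 gives C_16. So Y = C_16 = 35357670.
The number of full binary trees on 9 internal nodes is the Catalan number C_9. So Z = C_9 = 4862.
X + Y − Z = 58786 + 35357670 − 4862 = 35411594.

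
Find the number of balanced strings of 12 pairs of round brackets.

208012

Balanced strings of n pairs of brackets are counted by C_n; here n = 12.
C_12 = C(24,12)/13 = 2704156/13 = 208012.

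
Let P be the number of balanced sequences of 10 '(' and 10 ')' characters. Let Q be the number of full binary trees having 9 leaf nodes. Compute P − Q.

A balanced arrangement of 10 bracket pairs is a Dyck word of semilength 10, so the count is C_10. So P = C_10 = 16796.
A full binary tree with L leaves has L−1 internal nodes and is counted by C_{L−1}; L = 9 gives C_8. So Q = C_8 = 1430.
P − Q = 16796 − 1430 = 15366.

15366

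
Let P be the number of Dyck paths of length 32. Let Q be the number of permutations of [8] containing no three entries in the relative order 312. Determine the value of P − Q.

35356240

Paths of 16 up- and 16 down-steps that never dip below the axis are Dyck paths; their count is C_16. So P = C_16 = 35357670.
Permutations of [n] avoiding any single length-3 pattern are counted by C_n; here n = 8. So Q = C_8 = 1430.
P − Q = 35357670 − 1430 = 35356240.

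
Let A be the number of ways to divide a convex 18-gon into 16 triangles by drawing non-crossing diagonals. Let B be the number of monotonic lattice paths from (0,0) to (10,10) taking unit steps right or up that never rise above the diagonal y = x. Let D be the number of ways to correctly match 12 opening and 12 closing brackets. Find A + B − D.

Triangulations of a convex m-gon are counted by C_{m−2}; with m = 18 this is C_16. So A = C_16 = 35357670.
Monotone paths in an n×n grid that stay weakly below the diagonal are counted by C_n; here n = 10. So B = C_10 = 16796.
With 12 pairs the number of balanced bracket strings is the Catalan number C_12. So D = C_12 = 208012.
A + B − D = 35357670 + 16796 − 208012 = 35166454.

35166454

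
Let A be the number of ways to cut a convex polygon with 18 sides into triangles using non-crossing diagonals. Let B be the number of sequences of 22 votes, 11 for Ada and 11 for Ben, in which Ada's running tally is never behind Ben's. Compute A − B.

The number of triangulations of an 18-gon is the Catalan number C_16 (index = sides − 2). So A = C_16 = 35357670.
Ballot sequences with n votes each where one side never trails are Dyck words, counted by C_n; here n = 11. So B = C_11 = 58786.
A − B = 35357670 − 58786 = 35298884.

35298884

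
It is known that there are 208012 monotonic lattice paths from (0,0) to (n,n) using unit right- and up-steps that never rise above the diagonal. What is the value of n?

12

Such diagonal-avoiding paths in an n×n grid are counted by C_n; 208012 = C_12.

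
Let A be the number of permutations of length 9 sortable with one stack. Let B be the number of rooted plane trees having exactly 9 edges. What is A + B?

By Knuth's characterisation, the stack-sortable permutations of length 9 are the 231-avoiders, numbering C_9. So A = C_9 = 4862.
Rooted ordered trees with n edges are counted by C_n; here n = 9. So B = C_9 = 4862.
A + B = 4862 + 4862 = 9724.

9724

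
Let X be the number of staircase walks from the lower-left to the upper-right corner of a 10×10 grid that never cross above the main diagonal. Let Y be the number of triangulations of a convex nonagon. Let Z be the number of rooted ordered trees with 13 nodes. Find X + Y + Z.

225237

Sub-diagonal monotone paths from (0,0) to (10,10) biject with Dyck paths of semilength 10, giving C_10. So X = C_10 = 16796.
A convex 9-gon is triangulated into 7 triangles, and the number of such triangulations is the Catalan number C_{9−2} = C_7. So Y = C_7 = 429.
Rooted ordered (plane) trees on m nodes have m−1 edges and are counted by C_{m−1}; m = 13 gives C_12. So Z = C_12 = 208012.
X + Y + Z = 16796 + 429 + 208012 = 225237.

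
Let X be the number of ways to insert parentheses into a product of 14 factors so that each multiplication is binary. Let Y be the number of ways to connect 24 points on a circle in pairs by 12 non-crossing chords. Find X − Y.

534888

Bracketing 14 factors into binary products is counted by C_{14−1} = C_13. So X = C_13 = 742900.
Pairing 24 circle points by 12 non-crossing chords gives C_12 matchings. So Y = C_12 = 208012.
X − Y = 742900 − 208012 = 534888.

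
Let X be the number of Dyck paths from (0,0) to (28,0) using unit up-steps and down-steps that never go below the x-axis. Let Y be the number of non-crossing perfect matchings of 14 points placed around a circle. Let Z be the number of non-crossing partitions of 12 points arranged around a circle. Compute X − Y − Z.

2465999

A Dyck path with 14 up-steps and 14 down-steps has semilength 14, so there are C_14 of them. So X = C_14 = 2674440.
Pairing 14 circle points by 7 non-crossing chords gives C_7 matchings. So Y = C_7 = 429.
The non-crossing partitions of [12] form a lattice of size C_12. So Z = C_12 = 208012.
X − Y − Z = 2674440 − 429 − 208012 = 2465999.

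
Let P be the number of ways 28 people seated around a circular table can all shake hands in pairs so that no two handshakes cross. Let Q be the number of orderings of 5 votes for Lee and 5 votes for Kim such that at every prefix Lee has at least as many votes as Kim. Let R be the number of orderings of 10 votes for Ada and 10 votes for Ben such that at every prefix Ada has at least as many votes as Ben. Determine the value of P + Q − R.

With 28 = 2·14 people, non-crossing handshake pairings are non-crossing perfect matchings on a circle, counted by C_14. So P = C_14 = 2674440.
Ballot sequences with n votes each where one side never trails are Dyck words, counted by C_n; here n = 5. So Q = C_5 = 42.
Reading a vote for the leader as '(' and for the other as ')' turns such a sequence into a balanced string of 10 pairs, so the count is C_10. So R = C_10 = 16796.
P + Q − R = 2674440 + 42 − 16796 = 2657686.

2657686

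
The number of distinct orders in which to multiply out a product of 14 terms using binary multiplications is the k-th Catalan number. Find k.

Parenthesizations of m factors correspond to full binary trees with m leaves, counted by C_{m−1}; m = 14 gives C_13.

13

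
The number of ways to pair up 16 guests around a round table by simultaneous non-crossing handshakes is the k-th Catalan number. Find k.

8

Non-crossing handshake pairings of 2n people are counted by C_n; 16 people gives n = 8.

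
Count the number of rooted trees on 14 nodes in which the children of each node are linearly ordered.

Rooted ordered (plane) trees on m nodes have m−1 edges and are counted by C_{m−1}; m = 14 gives C_13.
C_13 = 742900.

742900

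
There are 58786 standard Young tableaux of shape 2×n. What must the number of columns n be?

11

Standard Young tableaux of shape 2×n are counted by C_n; 58786 = C_11.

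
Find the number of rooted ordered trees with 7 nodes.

A rooted plane tree on 7 nodes has 6 edges, and such trees are counted by C_6.
C_6 = C(12,6)/7 = 924/7 = 132.

132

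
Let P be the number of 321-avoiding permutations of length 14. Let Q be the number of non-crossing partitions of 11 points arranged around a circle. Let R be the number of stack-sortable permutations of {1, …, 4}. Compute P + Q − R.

2733212

For any fixed pattern of length 3, the pattern-avoiding permutations of [14] number C_14. So P = C_14 = 2674440.
Non-crossing partitions of an n-element set are counted by C_n; here n = 11. So Q = C_11 = 58786.
By Knuth's characterisation, the stack-sortable permutations of length 4 are the 231-avoiders, numbering C_4. So R = C_4 = 14.
P + Q − R = 2674440 + 58786 − 14 = 2733212.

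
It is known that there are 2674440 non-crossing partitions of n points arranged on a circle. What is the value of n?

14

Non-crossing partitions of [n] are counted by C_n. The Catalan number equal to 2674440 is C_14.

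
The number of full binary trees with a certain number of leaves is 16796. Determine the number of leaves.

Full binary trees with L leaves are counted by C_{L−1}; 16796 = C_10.
So the index is 10, and the number of leaves is 10 + 1 = 11.

11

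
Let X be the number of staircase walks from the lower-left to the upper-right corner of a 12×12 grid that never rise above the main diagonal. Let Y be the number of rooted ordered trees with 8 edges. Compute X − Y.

Sub-diagonal monotone paths from (0,0) to (12,12) biject with Dyck paths of semilength 12, giving C_12. So X = C_12 = 208012.
A rooted plane tree with 8 edges has 9 nodes, and the count is C_8. So Y = C_8 = 1430.
X − Y = 208012 − 1430 = 206582.

206582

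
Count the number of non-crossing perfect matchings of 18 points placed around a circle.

Non-crossing perfect matchings of 2n points on a circle are counted by C_n; with 18 points, n = 9.
C_9 = 4862.

4862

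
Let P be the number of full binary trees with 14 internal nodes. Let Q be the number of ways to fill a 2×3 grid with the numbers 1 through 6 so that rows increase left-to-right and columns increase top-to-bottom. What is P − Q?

2674435

The number of full binary trees on 14 internal nodes is the Catalan number C_14. So P = C_14 = 2674440.
Standard Young tableaux of shape 2×n are counted by C_n; here n = 3. So Q = C_3 = 5.
P − Q = 2674440 − 5 = 2674435.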